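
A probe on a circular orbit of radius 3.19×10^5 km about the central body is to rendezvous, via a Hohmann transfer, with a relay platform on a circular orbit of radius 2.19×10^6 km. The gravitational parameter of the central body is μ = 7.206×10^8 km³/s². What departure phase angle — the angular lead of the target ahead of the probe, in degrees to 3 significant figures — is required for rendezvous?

φ = 102°

Semi-major axis of the transfer orbit: a_t = (3.190×10^5 + 2.190×10^6)/2 = 1.2545×10^6 km.
Transfer time t = π√(a_t³/μ) = 1.644×10^5 s.
The target's mean motion on its circular orbit is ω₂ = √(μ/r₂³) = 8.283×10^-6 rad/s.
Angle swept by the target during transfer: ω₂·t = 1.362 rad = 78.04°.
Arrival is 180° from departure on the ellipse, so φ = 180° − 78.04° = 102°.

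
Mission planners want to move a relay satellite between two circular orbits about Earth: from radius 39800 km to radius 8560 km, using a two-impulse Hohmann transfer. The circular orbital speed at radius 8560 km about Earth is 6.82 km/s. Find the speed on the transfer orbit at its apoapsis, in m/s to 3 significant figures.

From the circular-orbit relation v² = μ/r at r = 8560 km: μ = v²r = (6.82)² × 8560 = 3.98146×10^5 km³/s².
Semi-major axis of the transfer orbit: a_t = (39800 + 8560)/2 = 24180 km.
At apoapsis, r = 39800 km.
From the vis-viva equation, v = √[μ(2/r − 1/a_t)] = 1.882 km/s.

v = 1880 m/s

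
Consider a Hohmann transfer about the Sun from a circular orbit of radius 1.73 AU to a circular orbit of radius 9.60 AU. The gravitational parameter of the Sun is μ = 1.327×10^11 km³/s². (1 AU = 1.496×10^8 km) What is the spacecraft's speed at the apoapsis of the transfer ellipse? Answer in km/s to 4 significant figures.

In km: r₁ = 1.73 × 1.496×10^8 = 2.58808×10^8 km; r₂ = 9.60 × 1.496×10^8 = 1.43616×10^9 km.
Semi-major axis of the transfer orbit: a_t = (2.58808×10^8 + 1.43616×10^9)/2 = 8.47484×10^8 km.
At apoapsis, r = 1.43616×10^9 km.
Vis-viva: v = √[μ(2/r − 1/a_t)] = √[1.327×10^11 × (2/1.43616×10^9 − 1/8.47484×10^8)] = 5.312 km/s.

v = 5.312 km/s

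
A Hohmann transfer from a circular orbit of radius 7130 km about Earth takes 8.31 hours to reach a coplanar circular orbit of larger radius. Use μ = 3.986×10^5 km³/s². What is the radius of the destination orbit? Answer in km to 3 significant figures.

Transfer time t = 8.31 hours = 29916 s, and t = π√(a_t³/μ).
So a_t = (μ t²/π²)^(1/3) = (3.986×10^5 × (29916)² / π²)^(1/3) = 33063 km.
Since a_t = (r₁ + r₂)/2, r₂ = 2a_t − r₁ = 2×33063 − 7130 = 58996 km.

r₂ = 59000 km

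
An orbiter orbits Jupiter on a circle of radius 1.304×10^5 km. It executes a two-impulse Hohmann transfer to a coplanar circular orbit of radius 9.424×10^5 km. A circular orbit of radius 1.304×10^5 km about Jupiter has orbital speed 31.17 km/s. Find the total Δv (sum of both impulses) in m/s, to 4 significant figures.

Δv = 16020 m/s

From the circular-orbit relation v² = μ/r at r = 1.304×10^5 km: μ = v²r = (31.17)² × 1.304×10^5 = 1.26693×10^8 km³/s².
The Hohmann ellipse has a_t = (r₁ + r₂)/2 = 5.364×10^5 km.
Circular speed at r₁: v₁ = √(μ/r₁) = √(1.26693×10^8/1.304×10^5) = 31.170 km/s.
On the transfer ellipse at r₁, vis-viva equation gives v_p = √[μ(2/r₁ − 1/a_t)] = 41.315 km/s.
First burn Δv₁ = |v_p − v₁| = 10.145 km/s.
Circular speed at r₂: v₂ = √(μ/r₂) = 11.5947 km/s.
Transfer-orbit speed at r₂: v_a = √[μ(2/r₂ − 1/a_t)] = 5.71679 km/s.
Second burn Δv₂ = |v₂ − v_a| = 5.8779 km/s.
Δv = Δv₁ + Δv₂ = 10.145 + 5.8779 = 16.02 km/s.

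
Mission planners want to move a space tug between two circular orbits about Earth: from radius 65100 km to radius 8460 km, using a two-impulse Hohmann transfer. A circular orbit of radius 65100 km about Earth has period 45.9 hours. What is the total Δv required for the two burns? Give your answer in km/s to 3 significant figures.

From Kepler's third law T² = 4π²r³/μ at r = 65100 km, T = 45.9 hours = 45.9 × 3600 s = 1.6524×10^5 s: μ = 4π²r³/T² = 3.98908×10^5 km³/s².
Semi-major axis of the transfer orbit: a_t = (65100 + 8460)/2 = 36780 km.
Circular speed at r₁: v₁ = √(μ/r₁) = √(3.98908×10^5/65100) = 2.475 km/s.
On the transfer ellipse at r₁, v² = μ(2/r − 1/a) gives v_a = √[μ(2/r₁ − 1/a_t)] = 1.187 km/s.
First burn Δv₁ = |v_a − v₁| = 1.288 km/s.
At r₂, v₂ = √(μ/r₂) = 6.867 km/s.
Transfer-orbit speed at r₂: v_p = √[μ(2/r₂ − 1/a_t)] = 9.136 km/s.
Second burn Δv₂ = |v₂ − v_p| = 2.269 km/s.
Total Δv = Δv₁ + Δv₂ = 3.557 km/s.

Δv = 3.56 km/s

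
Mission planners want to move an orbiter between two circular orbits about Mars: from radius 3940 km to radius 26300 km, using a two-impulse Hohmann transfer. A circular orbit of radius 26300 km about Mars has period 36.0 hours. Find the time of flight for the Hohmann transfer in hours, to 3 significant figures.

From Kepler's third law T² = 4π²r³/μ at r = 26300 km, T = 36.0 hours = 36.0 × 3600 s = 1.296×10^5 s: μ = 4π²r³/T² = 42758.0 km³/s².
Transfer-ellipse semi-major axis a_t = (r₁ + r₂)/2 = (3940 + 26300)/2 = 15120 km.
Transfer time t = π√(a_t³/μ) = π√((15120)³ / 42758.0) = 28250 s.
Converting: 28250 s ÷ 3600 s/hour = 7.85 hours.

t = 7.85 hours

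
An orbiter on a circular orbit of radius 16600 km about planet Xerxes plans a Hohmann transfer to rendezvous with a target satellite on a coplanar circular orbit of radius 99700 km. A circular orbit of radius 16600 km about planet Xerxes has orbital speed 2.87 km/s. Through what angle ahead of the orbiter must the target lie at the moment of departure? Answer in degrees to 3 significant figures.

φ = 99.8°

From the circular-orbit relation v² = μ/r at r = 16600 km: μ = v²r = (2.87)² × 16600 = 1.36733×10^5 km³/s².
Semi-major axis of the transfer orbit: a_t = (16600 + 99700)/2 = 58150 km.
Transfer time t = π√(a_t³/μ) = 1.191×10^5 s.
Target angular speed ω₂ = √(μ/r₂³) = 1.175×10^-5 rad/s.
Angle swept by the target during transfer: ω₂·t = 1.3994 rad = 80.18°.
The orbiter traverses 180° on the transfer ellipse, so the target must lead by 180° − 80.18° = 99.8°.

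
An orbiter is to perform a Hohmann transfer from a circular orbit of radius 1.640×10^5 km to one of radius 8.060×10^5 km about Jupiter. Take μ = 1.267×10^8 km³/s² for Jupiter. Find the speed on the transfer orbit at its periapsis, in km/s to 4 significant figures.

v = 35.83 km/s

Semi-major axis of the transfer orbit: a_t = (1.640×10^5 + 8.060×10^5)/2 = 4.850×10^5 km.
The periapsis of the transfer ellipse is at r = 1.640×10^5 km.
From the vis-viva equation, v = √[μ(2/r − 1/a_t)] = 35.83 km/s.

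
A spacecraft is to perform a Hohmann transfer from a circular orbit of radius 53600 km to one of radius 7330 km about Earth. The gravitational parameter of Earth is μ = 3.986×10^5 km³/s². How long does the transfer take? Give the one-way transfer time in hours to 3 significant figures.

t = 7.35 hours

The Hohmann ellipse has a_t = (r₁ + r₂)/2 = 30465 km.
Transfer time t = π√(a_t³/μ) = π√((30465)³ / 3.986×10^5) = 26460 s.
Converting: 26460 s ÷ 3600 s/hour = 7.35 hours.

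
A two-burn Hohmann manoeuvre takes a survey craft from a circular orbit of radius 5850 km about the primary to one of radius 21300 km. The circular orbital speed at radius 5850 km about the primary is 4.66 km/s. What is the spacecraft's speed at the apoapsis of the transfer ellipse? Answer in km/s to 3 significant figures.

From the circular-orbit relation v² = μ/r at r = 5850 km: μ = v²r = (4.66)² × 5850 = 1.27036×10^5 km³/s².
The Hohmann ellipse has a_t = (r₁ + r₂)/2 = 13575 km.
The apoapsis of the transfer ellipse is at r = 21300 km.
Vis-viva: v = √[μ(2/r − 1/a_t)] = √[1.27036×10^5 × (2/21300 − 1/13575)] = 1.603 km/s.

v = 1.60 km/s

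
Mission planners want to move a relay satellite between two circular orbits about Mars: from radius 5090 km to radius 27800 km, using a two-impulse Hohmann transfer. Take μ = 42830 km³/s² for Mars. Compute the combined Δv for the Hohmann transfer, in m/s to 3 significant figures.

The Hohmann ellipse has a_t = (r₁ + r₂)/2 = 16445 km.
At r₁ the circular-orbit speed is v₁ = √(μ/r₁) = 2.900782 km/s.
Transfer-orbit speed at r₁ (vis-viva): v_p = √[μ(2/r₁ − 1/a_t)] = 3.771556 km/s.
First burn Δv₁ = |v_p − v₁| = 0.87077 km/s.
At r₂, v₂ = √(μ/r₂) = 1.24123 km/s.
Transfer-orbit speed at r₂: v_a = √[μ(2/r₂ − 1/a_t)] = 0.690548 km/s.
Second burn Δv₂ = |v₂ − v_a| = 0.55068 km/s.
Δv = Δv₁ + Δv₂ = 0.87077 + 0.55068 = 1.421 km/s.

Δv = 1420 m/s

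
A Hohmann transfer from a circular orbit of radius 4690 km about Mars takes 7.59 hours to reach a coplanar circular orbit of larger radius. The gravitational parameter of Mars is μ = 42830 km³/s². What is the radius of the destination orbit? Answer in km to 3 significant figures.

Transfer time t = 7.59 hours = 27324 s, and t = π√(a_t³/μ).
So a_t = (μ t²/π²)^(1/3) = (42830 × (27324)² / π²)^(1/3) = 14797 km.
Since a_t = (r₁ + r₂)/2, r₂ = 2a_t − r₁ = 2×14797 − 4690 = 24904 km.

r₂ = 24900 km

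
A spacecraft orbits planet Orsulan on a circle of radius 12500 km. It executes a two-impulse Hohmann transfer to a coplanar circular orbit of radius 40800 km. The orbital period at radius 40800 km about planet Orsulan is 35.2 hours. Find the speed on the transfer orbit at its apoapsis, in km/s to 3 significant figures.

v = 1.39 km/s

From Kepler's third law T² = 4π²r³/μ at r = 40800 km, T = 35.2 hours = 35.2 × 3600 s = 1.2672×10^5 s: μ = 4π²r³/T² = 1.66974×10^5 km³/s².
The Hohmann ellipse has a_t = (r₁ + r₂)/2 = 26650 km.
The apoapsis of the transfer ellipse is at r = 40800 km.
Vis-viva: v = √[μ(2/r − 1/a_t)] = √[1.66974×10^5 × (2/40800 − 1/26650)] = 1.385 km/s.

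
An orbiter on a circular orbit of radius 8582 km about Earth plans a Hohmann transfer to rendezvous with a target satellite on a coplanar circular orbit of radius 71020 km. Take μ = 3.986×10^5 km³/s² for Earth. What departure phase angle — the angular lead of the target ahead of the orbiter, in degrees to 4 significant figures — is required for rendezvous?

The Hohmann ellipse has a_t = (r₁ + r₂)/2 = 39801 km.
Transfer time t = π√(a_t³/μ) = 39510 s.
Target angular speed ω₂ = √(μ/r₂³) = 3.336×10^-5 rad/s.
Angle swept by the target during transfer: ω₂·t = 1.318 rad = 75.52°.
The orbiter traverses 180° on the transfer ellipse, so the target must lead by 180° − 75.52° = 104.5°.

φ = 104.5°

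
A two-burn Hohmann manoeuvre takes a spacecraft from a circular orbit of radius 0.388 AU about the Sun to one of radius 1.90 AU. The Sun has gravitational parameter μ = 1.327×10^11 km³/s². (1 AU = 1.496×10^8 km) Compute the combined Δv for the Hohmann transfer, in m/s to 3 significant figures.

In km: r₁ = 0.388 × 1.496×10^8 = 5.80448×10^7 km; r₂ = 1.90 × 1.496×10^8 = 2.8424×10^8 km.
The Hohmann ellipse has a_t = (r₁ + r₂)/2 = 1.711424×10^8 km.
At r₁ the circular-orbit speed is v₁ = √(μ/r₁) = 47.81 km/s.
Transfer-orbit speed at r₁ (vis-viva): v_p = √[μ(2/r₁ − 1/a_t)] = 61.62 km/s.
First burn Δv₁ = |v_p − v₁| = 13.81 km/s.
Circular speed at r₂: v₂ = √(μ/r₂) = 21.607 km/s.
Transfer-orbit speed at r₂: v_a = √[μ(2/r₂ − 1/a_t)] = 12.583 km/s.
Second burn Δv₂ = |v₂ − v_a| = 9.024 km/s.
Total Δv = Δv₁ + Δv₂ = 22.83 km/s.

Δv = 22800 m/s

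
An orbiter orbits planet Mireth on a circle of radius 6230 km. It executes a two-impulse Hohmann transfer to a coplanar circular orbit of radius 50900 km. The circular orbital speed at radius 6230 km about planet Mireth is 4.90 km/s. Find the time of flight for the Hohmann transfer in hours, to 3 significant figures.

From the circular-orbit relation v² = μ/r at r = 6230 km: μ = v²r = (4.90)² × 6230 = 1.49582×10^5 km³/s².
Transfer-ellipse semi-major axis a_t = (r₁ + r₂)/2 = (6230 + 50900)/2 = 28565 km.
Half the transfer-orbit period gives t = π√(a_t³/μ) = 39220 s.
Converting: 39220 s ÷ 3600 s/hour = 10.9 hours.

t = 10.9 hours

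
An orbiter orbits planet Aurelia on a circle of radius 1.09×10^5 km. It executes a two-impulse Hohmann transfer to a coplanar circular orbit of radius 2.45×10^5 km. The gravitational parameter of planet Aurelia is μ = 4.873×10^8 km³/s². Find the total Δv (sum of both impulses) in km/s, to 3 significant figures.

Semi-major axis of the transfer orbit: a_t = (1.090×10^5 + 2.450×10^5)/2 = 1.770×10^5 km.
At r₁ the circular-orbit speed is v₁ = √(μ/r₁) = 66.86 km/s.
On the transfer ellipse at r₁, v² = μ(2/r − 1/a) gives v_p = √[μ(2/r₁ − 1/a_t)] = 78.66 km/s.
First burn Δv₁ = |v_p − v₁| = 11.80 km/s.
At r₂, v₂ = √(μ/r₂) = 44.60 km/s.
Transfer-orbit speed at r₂: v_a = √[μ(2/r₂ − 1/a_t)] = 35.00 km/s.
Second burn Δv₂ = |v₂ − v_a| = 9.600 km/s.
Δv = Δv₁ + Δv₂ = 11.80 + 9.600 = 21.40 km/s.

Δv = 21.4 km/s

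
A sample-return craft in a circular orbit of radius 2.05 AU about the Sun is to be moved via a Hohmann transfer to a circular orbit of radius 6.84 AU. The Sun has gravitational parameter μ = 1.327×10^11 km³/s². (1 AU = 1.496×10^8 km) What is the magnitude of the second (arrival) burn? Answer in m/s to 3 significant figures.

Δv₂ = 3650 m/s

In km: r₁ = 2.05 × 1.496×10^8 = 3.0668×10^8 km; r₂ = 6.84 × 1.496×10^8 = 1.023264×10^9 km.
Transfer-ellipse semi-major axis a_t = (r₁ + r₂)/2 = (3.0668×10^8 + 1.023264×10^9)/2 = 6.64972×10^8 km.
On the circular orbit at r = 1.023264×10^9 km, v_c = √(μ/r) = 11.388 km/s.
Vis-viva on the transfer ellipse at r = 1.023264×10^9 km gives v_t = √[μ(2/r − 1/a_t)] = 7.7336 km/s.
Δv₂ = |v_t − v_c| = |7.7336 − 11.388| = 3.654 km/s.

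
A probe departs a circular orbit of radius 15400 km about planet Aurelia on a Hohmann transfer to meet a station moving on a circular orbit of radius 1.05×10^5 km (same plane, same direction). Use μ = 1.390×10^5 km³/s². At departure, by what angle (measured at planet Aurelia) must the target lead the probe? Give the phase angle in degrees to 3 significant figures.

φ = 102°

The Hohmann ellipse has a_t = (r₁ + r₂)/2 = 60200 km.
The half-period of the transfer ellipse is t = π√(a_t³/μ) = 1.2446×10^5 s.
Target angular speed ω₂ = √(μ/r₂³) = 1.0958×10^-5 rad/s.
Angle swept by the target during transfer: ω₂·t = 1.3638 rad = 78.14°.
The probe traverses 180° on the transfer ellipse, so the target must lead by 180° − 78.14° = 102°.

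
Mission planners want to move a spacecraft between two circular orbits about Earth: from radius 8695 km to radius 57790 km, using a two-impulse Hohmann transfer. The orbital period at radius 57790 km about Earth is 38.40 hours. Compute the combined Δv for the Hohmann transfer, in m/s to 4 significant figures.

From Kepler's third law T² = 4π²r³/μ at r = 57790 km, T = 38.40 hours = 38.40 × 3600 s = 1.3824×10^5 s: μ = 4π²r³/T² = 3.98704×10^5 km³/s².
Semi-major axis of the transfer orbit: a_t = (8695 + 57790)/2 = 33242.5 km.
Circular speed at r₁: v₁ = √(μ/r₁) = √(3.98704×10^5/8695) = 6.7716 km/s.
On the transfer ellipse at r₁, vis-viva equation gives v_p = √[μ(2/r₁ − 1/a_t)] = 8.9283 km/s.
First burn Δv₁ = |v_p − v₁| = 2.157 km/s.
Circular speed at r₂: v₂ = √(μ/r₂) = 2.6266 km/s.
Transfer-orbit speed at r₂: v_a = √[μ(2/r₂ − 1/a_t)] = 1.3433 km/s.
Second burn Δv₂ = |v₂ − v_a| = 1.283 km/s.
Δv = Δv₁ + Δv₂ = 2.157 + 1.283 = 3.440 km/s.

Δv = 3440 m/s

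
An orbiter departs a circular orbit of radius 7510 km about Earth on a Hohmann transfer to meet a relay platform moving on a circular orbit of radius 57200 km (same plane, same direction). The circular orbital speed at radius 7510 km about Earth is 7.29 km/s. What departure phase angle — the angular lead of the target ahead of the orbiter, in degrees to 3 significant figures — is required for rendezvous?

From the circular-orbit relation v² = μ/r at r = 7510 km: μ = v²r = (7.29)² × 7510 = 3.99112×10^5 km³/s².
Semi-major axis of the transfer orbit: a_t = (7510 + 57200)/2 = 32355 km.
The half-period of the transfer ellipse is t = π√(a_t³/μ) = 28941 s.
The target's mean motion on its circular orbit is ω₂ = √(μ/r₂³) = 4.6180×10^-5 rad/s.
Angle swept by the target during transfer: ω₂·t = 1.3365 rad = 76.58°.
The orbiter traverses 180° on the transfer ellipse, so the target must lead by 180° − 76.58° = 103°.

φ = 103°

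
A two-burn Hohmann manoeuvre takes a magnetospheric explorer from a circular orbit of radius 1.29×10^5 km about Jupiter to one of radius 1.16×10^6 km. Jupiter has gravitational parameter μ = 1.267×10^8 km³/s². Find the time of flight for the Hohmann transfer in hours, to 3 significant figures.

t = 40.1 hours

Transfer-ellipse semi-major axis a_t = (r₁ + r₂)/2 = (1.290×10^5 + 1.160×10^6)/2 = 6.445×10^5 km.
Transfer time t = π√(a_t³/μ) = π√((6.445×10^5)³ / 1.267×10^8) = 1.444×10^5 s.
Converting: 1.444×10^5 s ÷ 3600 s/hour = 40.1 hours.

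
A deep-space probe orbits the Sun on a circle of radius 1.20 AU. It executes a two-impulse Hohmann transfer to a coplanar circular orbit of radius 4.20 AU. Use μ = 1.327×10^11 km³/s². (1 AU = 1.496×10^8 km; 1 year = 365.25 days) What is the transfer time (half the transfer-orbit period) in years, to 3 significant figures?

t = 2.22 years

In km: r₁ = 1.20 × 1.496×10^8 = 1.7952×10^8 km; r₂ = 4.20 × 1.496×10^8 = 6.2832×10^8 km.
Semi-major axis of the transfer orbit: a_t = (1.7952×10^8 + 6.2832×10^8)/2 = 4.0392×10^8 km.
By Kepler's third law the transfer-orbit period is T = 2π√(a_t³/μ), so t = T/2 = 7.001×10^7 s.
Converting: 7.001×10^7 s ÷ 3.15576×10^7 s/year (365.25 × 86400) = 2.22 years.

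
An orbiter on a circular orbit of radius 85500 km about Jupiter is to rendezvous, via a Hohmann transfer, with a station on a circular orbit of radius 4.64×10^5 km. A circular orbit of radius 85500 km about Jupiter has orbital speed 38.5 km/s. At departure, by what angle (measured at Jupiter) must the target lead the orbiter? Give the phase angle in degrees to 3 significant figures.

From the circular-orbit relation v² = μ/r at r = 85500 km: μ = v²r = (38.5)² × 85500 = 1.26732×10^8 km³/s².
Semi-major axis of the transfer orbit: a_t = (85500 + 4.640×10^5)/2 = 2.7475×10^5 km.
Transfer time t = π√(a_t³/μ) = 40190 s.
Target angular speed ω₂ = √(μ/r₂³) = 3.5618×10^-5 rad/s.
Angle swept by the target during transfer: ω₂·t = 1.4315 rad = 82.02°.
Arrival is 180° from departure on the ellipse, so φ = 180° − 82.02° = 98.0°.

φ = 98.0°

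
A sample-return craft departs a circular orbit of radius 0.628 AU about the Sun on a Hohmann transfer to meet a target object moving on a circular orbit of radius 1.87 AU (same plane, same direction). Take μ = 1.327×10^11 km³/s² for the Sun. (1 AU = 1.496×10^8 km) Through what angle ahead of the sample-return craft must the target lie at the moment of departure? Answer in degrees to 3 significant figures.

φ = 81.7°

In km: r₁ = 0.628 × 1.496×10^8 = 9.39488×10^7 km; r₂ = 1.87 × 1.496×10^8 = 2.79752×10^8 km.
The Hohmann ellipse has a_t = (r₁ + r₂)/2 = 1.868504×10^8 km.
Transfer time t = π√(a_t³/μ) = 2.2027×10^7 s.
Target angular speed ω₂ = √(μ/r₂³) = 7.7853×10^-8 rad/s.
Angle swept by the target during transfer: ω₂·t = 1.71487 rad = 98.255°.
The sample-return craft traverses 180° on the transfer ellipse, so the target must lead by 180° − 98.255° = 81.7°.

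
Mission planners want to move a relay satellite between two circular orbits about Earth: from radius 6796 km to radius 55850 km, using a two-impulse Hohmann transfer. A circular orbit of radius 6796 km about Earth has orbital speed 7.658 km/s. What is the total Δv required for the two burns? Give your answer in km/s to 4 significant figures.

Δv = 3.995 km/s

From the circular-orbit relation v² = μ/r at r = 6796 km: μ = v²r = (7.658)² × 6796 = 3.98551×10^5 km³/s².
Transfer-ellipse semi-major axis a_t = (r₁ + r₂)/2 = (6796 + 55850)/2 = 31323 km.
At r₁ the circular-orbit speed is v₁ = √(μ/r₁) = 7.6580 km/s.
Transfer-orbit speed at r₁ (v² = μ(2/r − 1/a)): v_p = √[μ(2/r₁ − 1/a_t)] = 10.226 km/s.
First burn Δv₁ = |v_p − v₁| = 2.568 km/s.
At r₂, v₂ = √(μ/r₂) = 2.671 km/s.
Transfer-orbit speed at r₂: v_a = √[μ(2/r₂ − 1/a_t)] = 1.244 km/s.
Second burn Δv₂ = |v₂ − v_a| = 1.427 km/s.
Total Δv = Δv₁ + Δv₂ = 3.995 km/s.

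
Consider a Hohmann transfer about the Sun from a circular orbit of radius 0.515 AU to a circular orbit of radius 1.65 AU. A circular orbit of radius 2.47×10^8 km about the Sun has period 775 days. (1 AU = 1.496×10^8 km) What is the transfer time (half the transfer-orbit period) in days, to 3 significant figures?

t = 206 days

From Kepler's third law T² = 4π²r³/μ at r = 2.47×10^8 km, T = 775 days = 775 × 86400 s = 6.696×10^7 s: μ = 4π²r³/T² = 1.32684×10^11 km³/s².
In km: r₁ = 0.515 × 1.496×10^8 = 7.7044×10^7 km; r₂ = 1.65 × 1.496×10^8 = 2.4684×10^8 km.
Transfer-ellipse semi-major axis a_t = (r₁ + r₂)/2 = (7.7044×10^7 + 2.4684×10^8)/2 = 1.61942×10^8 km.
Half the transfer-orbit period gives t = π√(a_t³/μ) = 1.777×10^7 s.
Converting: 1.777×10^7 s ÷ 86400 s/day = 206 days.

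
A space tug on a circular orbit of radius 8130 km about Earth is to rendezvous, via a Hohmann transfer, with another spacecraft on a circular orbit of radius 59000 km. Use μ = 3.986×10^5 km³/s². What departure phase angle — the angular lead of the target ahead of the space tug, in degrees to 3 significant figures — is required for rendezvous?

φ = 103°

Transfer-ellipse semi-major axis a_t = (r₁ + r₂)/2 = (8130 + 59000)/2 = 33565 km.
The half-period of the transfer ellipse is t = π√(a_t³/μ) = 30599 s.
The target's mean motion on its circular orbit is ω₂ = √(μ/r₂³) = 4.4055×10^-5 rad/s.
Angle swept by the target during transfer: ω₂·t = 1.34804 rad = 77.24°.
Arrival is 180° from departure on the ellipse, so φ = 180° − 77.24° = 103°.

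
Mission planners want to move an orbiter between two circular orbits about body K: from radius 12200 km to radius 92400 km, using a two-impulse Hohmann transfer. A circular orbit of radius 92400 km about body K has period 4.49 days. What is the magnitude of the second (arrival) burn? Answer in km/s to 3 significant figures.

Δv₂ = 0.774 km/s

From Kepler's third law T² = 4π²r³/μ at r = 92400 km, T = 4.49 days = 4.49 × 86400 s = 3.87936×10^5 s: μ = 4π²r³/T² = 2.06945×10^5 km³/s².
The Hohmann ellipse has a_t = (r₁ + r₂)/2 = 52300 km.
Circular speed at r = 92400 km: v_c = √(μ/r) = 1.49655 km/s.
Vis-viva on the transfer ellipse at r = 92400 km gives v_t = √[μ(2/r − 1/a_t)] = 0.722804 km/s.
Δv₂ = |v_t − v_c| = |0.722804 − 1.49655| = 0.7737 km/s.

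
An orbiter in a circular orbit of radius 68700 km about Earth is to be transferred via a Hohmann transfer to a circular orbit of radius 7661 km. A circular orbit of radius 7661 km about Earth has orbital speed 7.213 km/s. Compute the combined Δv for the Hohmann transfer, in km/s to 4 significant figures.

From the circular-orbit relation v² = μ/r at r = 7661 km: μ = v²r = (7.213)² × 7661 = 3.98582×10^5 km³/s².
Transfer-ellipse semi-major axis a_t = (r₁ + r₂)/2 = (68700 + 7661)/2 = 38180.5 km.
At r₁ the circular-orbit speed is v₁ = √(μ/r₁) = 2.4087 km/s.
On the transfer ellipse at r₁, vis-viva equation gives v_a = √[μ(2/r₁ − 1/a_t)] = 1.0790 km/s.
First burn Δv₁ = |v_a − v₁| = 1.3297 km/s.
Circular speed at r₂: v₂ = √(μ/r₂) = 7.2130 km/s.
Transfer-orbit speed at r₂: v_p = √[μ(2/r₂ − 1/a_t)] = 9.6755 km/s.
Second burn Δv₂ = |v₂ − v_p| = 2.4625 km/s.
Δv = Δv₁ + Δv₂ = 1.3297 + 2.4625 = 3.792 km/s.

Δv = 3.792 km/s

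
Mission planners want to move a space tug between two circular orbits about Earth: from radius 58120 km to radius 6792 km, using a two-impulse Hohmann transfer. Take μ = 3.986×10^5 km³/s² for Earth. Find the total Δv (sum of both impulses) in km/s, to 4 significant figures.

Δv = 4.012 km/s

The Hohmann ellipse has a_t = (r₁ + r₂)/2 = 32456 km.
At r₁ the circular-orbit speed is v₁ = √(μ/r₁) = 2.619 km/s.
On the transfer ellipse at r₁, vis-viva equation gives v_a = √[μ(2/r₁ − 1/a_t)] = 1.198 km/s.
First burn Δv₁ = |v_a − v₁| = 1.421 km/s.
Circular speed at r₂: v₂ = √(μ/r₂) = 7.66072 km/s.
Transfer-orbit speed at r₂: v_p = √[μ(2/r₂ − 1/a_t)] = 10.2514 km/s.
Second burn Δv₂ = |v₂ − v_p| = 2.591 km/s.
Δv = Δv₁ + Δv₂ = 1.421 + 2.591 = 4.012 km/s.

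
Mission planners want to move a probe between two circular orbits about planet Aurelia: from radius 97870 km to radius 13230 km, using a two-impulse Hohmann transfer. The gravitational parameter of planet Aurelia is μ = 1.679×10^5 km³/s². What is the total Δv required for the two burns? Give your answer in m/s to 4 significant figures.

The Hohmann ellipse has a_t = (r₁ + r₂)/2 = 55550 km.
At r₁ the circular-orbit speed is v₁ = √(μ/r₁) = 1.3098 km/s.
On the transfer ellipse at r₁, v² = μ(2/r − 1/a) gives v_a = √[μ(2/r₁ − 1/a_t)] = 0.63920 km/s.
First burn Δv₁ = |v_a − v₁| = 0.6706 km/s.
Circular speed at r₂: v₂ = √(μ/r₂) = 3.5624 km/s.
Transfer-orbit speed at r₂: v_p = √[μ(2/r₂ − 1/a_t)] = 4.7286 km/s.
Second burn Δv₂ = |v₂ − v_p| = 1.166 km/s.
Total Δv = Δv₁ + Δv₂ = 1.837 km/s.

Δv = 1837 m/s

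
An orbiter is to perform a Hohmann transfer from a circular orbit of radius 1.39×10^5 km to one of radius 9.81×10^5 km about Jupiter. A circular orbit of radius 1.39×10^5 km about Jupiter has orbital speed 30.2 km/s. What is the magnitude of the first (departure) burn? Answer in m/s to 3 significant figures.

From the circular-orbit relation v² = μ/r at r = 1.39×10^5 km: μ = v²r = (30.2)² × 1.39×10^5 = 1.26774×10^8 km³/s².
Transfer-ellipse semi-major axis a_t = (r₁ + r₂)/2 = (1.390×10^5 + 9.810×10^5)/2 = 5.600×10^5 km.
On the circular orbit at r = 1.390×10^5 km, v_c = √(μ/r) = 30.200 km/s.
Vis-viva on the transfer ellipse at r = 1.390×10^5 km gives v_t = √[μ(2/r − 1/a_t)] = 39.971 km/s.
Δv₁ = |v_t − v_c| = |39.971 − 30.200| = 9.771 km/s.

Δv₁ = 9770 m/s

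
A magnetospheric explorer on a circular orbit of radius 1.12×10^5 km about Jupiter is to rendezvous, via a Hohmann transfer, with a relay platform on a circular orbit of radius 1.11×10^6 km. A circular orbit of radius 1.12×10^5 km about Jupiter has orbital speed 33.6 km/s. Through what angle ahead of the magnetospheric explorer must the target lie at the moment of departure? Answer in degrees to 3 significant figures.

From the circular-orbit relation v² = μ/r at r = 1.12×10^5 km: μ = v²r = (33.6)² × 1.12×10^5 = 1.26444×10^8 km³/s².
Semi-major axis of the transfer orbit: a_t = (1.120×10^5 + 1.110×10^6)/2 = 6.110×10^5 km.
The half-period of the transfer ellipse is t = π√(a_t³/μ) = 1.334×10^5 s.
Target angular speed ω₂ = √(μ/r₂³) = 9.615×10^-6 rad/s.
Angle swept by the target during transfer: ω₂·t = 1.283 rad = 73.51°.
The magnetospheric explorer traverses 180° on the transfer ellipse, so the target must lead by 180° − 73.51° = 106°.

φ = 106°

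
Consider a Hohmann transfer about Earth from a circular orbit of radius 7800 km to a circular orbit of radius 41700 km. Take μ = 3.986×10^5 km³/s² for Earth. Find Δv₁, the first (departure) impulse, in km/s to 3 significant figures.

Δv₁ = 2.13 km/s

The Hohmann ellipse has a_t = (r₁ + r₂)/2 = 24750 km.
On the circular orbit at r = 7800 km, v_c = √(μ/r) = 7.149 km/s.
Transfer-orbit speed at the same r (vis-viva, a = a_t): v_t = √[μ(2/r − 1/a_t)] = 9.279 km/s.
Δv₁ = |v_t − v_c| = |9.279 − 7.149| = 2.130 km/s.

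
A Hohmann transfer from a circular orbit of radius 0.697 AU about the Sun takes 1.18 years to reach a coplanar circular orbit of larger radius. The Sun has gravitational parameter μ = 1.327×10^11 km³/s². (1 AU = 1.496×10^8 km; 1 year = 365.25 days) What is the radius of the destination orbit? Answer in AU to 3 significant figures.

r₂ = 2.85 AU

In km: r₁ = 0.697 × 1.496×10^8 = 1.042712×10^8 km.
Transfer time t = 1.18 years × 365.25 × 86400 s = 3.7237968×10^7 s, and t = π√(a_t³/μ).
So a_t = (μ t²/π²)^(1/3) = (1.327×10^11 × (3.7237968×10^7)² / π²)^(1/3) = 2.6516×10^8 km.
Since a_t = (r₁ + r₂)/2, r₂ = 2a_t − r₁ = 2×2.6516×10^8 − 1.042712×10^8 = 4.260488×10^8 km.
In AU: r₂ = 4.260488×10^8 / 1.496×10^8 = 2.85 AU.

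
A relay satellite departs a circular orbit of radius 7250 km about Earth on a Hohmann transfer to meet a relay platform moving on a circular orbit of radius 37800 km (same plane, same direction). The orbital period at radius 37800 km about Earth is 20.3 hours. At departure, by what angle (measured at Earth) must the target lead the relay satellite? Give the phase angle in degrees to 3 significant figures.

From Kepler's third law T² = 4π²r³/μ at r = 37800 km, T = 20.3 hours = 20.3 × 3600 s = 73080 s: μ = 4π²r³/T² = 3.99244×10^5 km³/s².
Transfer-ellipse semi-major axis a_t = (r₁ + r₂)/2 = (7250 + 37800)/2 = 22525 km.
Transfer time t = π√(a_t³/μ) = 16808 s.
The target's mean motion on its circular orbit is ω₂ = √(μ/r₂³) = 8.5977×10^-5 rad/s.
Angle swept by the target during transfer: ω₂·t = 1.4451 rad = 82.80°.
The relay satellite traverses 180° on the transfer ellipse, so the target must lead by 180° − 82.80° = 97.2°.

φ = 97.2°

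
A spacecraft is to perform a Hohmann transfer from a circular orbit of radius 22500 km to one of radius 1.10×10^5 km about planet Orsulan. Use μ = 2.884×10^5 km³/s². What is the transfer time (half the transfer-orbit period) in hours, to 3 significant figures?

The Hohmann ellipse has a_t = (r₁ + r₂)/2 = 66250 km.
Half the transfer-orbit period gives t = π√(a_t³/μ) = 99750 s.
Converting: 99750 s ÷ 3600 s/hour = 27.7 hours.

t = 27.7 hours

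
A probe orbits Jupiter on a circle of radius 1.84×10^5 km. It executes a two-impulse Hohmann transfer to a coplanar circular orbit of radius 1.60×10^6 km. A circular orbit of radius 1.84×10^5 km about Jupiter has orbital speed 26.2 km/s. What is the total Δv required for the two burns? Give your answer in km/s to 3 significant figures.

From the circular-orbit relation v² = μ/r at r = 1.84×10^5 km: μ = v²r = (26.2)² × 1.84×10^5 = 1.26305×10^8 km³/s².
Semi-major axis of the transfer orbit: a_t = (1.840×10^5 + 1.600×10^6)/2 = 8.920×10^5 km.
At r₁ the circular-orbit speed is v₁ = √(μ/r₁) = 26.20 km/s.
On the transfer ellipse at r₁, vis-viva equation gives v_p = √[μ(2/r₁ − 1/a_t)] = 35.09 km/s.
First burn Δv₁ = |v_p − v₁| = 8.890 km/s.
At r₂, v₂ = √(μ/r₂) = 8.885 km/s.
Transfer-orbit speed at r₂: v_a = √[μ(2/r₂ − 1/a_t)] = 4.035 km/s.
Second burn Δv₂ = |v₂ − v_a| = 4.850 km/s.
Total Δv = Δv₁ + Δv₂ = 13.74 km/s.

Δv = 13.7 km/s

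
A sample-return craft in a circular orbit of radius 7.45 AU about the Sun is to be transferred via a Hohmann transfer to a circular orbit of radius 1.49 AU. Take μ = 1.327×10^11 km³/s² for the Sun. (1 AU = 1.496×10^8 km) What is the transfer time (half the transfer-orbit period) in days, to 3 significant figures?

t = 1730 days

In km: r₁ = 7.45 × 1.496×10^8 = 1.11452×10^9 km; r₂ = 1.49 × 1.496×10^8 = 2.22904×10^8 km.
Semi-major axis of the transfer orbit: a_t = (1.11452×10^9 + 2.22904×10^8)/2 = 6.68712×10^8 km.
Half the transfer-orbit period gives t = π√(a_t³/μ) = 1.491×10^8 s.
Converting: 1.491×10^8 s ÷ 86400 s/day = 1730 days.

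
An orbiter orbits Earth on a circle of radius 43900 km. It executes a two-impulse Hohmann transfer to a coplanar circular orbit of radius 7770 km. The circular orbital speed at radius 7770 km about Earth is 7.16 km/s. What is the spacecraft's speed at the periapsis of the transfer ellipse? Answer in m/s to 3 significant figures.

v = 9330 m/s

From the circular-orbit relation v² = μ/r at r = 7770 km: μ = v²r = (7.16)² × 7770 = 3.98334×10^5 km³/s².
Transfer-ellipse semi-major axis a_t = (r₁ + r₂)/2 = (43900 + 7770)/2 = 25835 km.
At periapsis, r = 7770 km.
From the vis-viva equation, v = √[μ(2/r − 1/a_t)] = 9.333 km/s.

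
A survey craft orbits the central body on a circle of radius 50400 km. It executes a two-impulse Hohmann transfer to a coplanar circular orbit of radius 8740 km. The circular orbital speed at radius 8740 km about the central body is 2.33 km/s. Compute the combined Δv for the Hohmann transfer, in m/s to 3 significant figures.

From the circular-orbit relation v² = μ/r at r = 8740 km: μ = v²r = (2.33)² × 8740 = 47448.6 km³/s².
The Hohmann ellipse has a_t = (r₁ + r₂)/2 = 29570 km.
Circular speed at r₁: v₁ = √(μ/r₁) = √(47448.6/50400) = 0.9703 km/s.
On the transfer ellipse at r₁, vis-viva gives v_a = √[μ(2/r₁ − 1/a_t)] = 0.5275 km/s.
First burn Δv₁ = |v_a − v₁| = 0.4428 km/s.
At r₂, v₂ = √(μ/r₂) = 2.3300 km/s.
Transfer-orbit speed at r₂: v_p = √[μ(2/r₂ − 1/a_t)] = 3.0419 km/s.
Second burn Δv₂ = |v₂ − v_p| = 0.7119 km/s.
Δv = Δv₁ + Δv₂ = 0.4428 + 0.7119 = 1.155 km/s.

Δv = 1150 m/s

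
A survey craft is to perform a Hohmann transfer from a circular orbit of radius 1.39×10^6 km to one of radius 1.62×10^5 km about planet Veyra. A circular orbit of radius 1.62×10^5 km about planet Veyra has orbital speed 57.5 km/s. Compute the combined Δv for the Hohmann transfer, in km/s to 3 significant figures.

Δv = 30.1 km/s

From the circular-orbit relation v² = μ/r at r = 1.62×10^5 km: μ = v²r = (57.5)² × 1.62×10^5 = 5.35612×10^8 km³/s².
Semi-major axis of the transfer orbit: a_t = (1.390×10^6 + 1.620×10^5)/2 = 7.760×10^5 km.
At r₁ the circular-orbit speed is v₁ = √(μ/r₁) = 19.63 km/s.
On the transfer ellipse at r₁, v² = μ(2/r − 1/a) gives v_a = √[μ(2/r₁ − 1/a_t)] = 8.969 km/s.
First burn Δv₁ = |v_a − v₁| = 10.66 km/s.
At r₂, v₂ = √(μ/r₂) = 57.50 km/s.
Transfer-orbit speed at r₂: v_p = √[μ(2/r₂ − 1/a_t)] = 76.96 km/s.
Second burn Δv₂ = |v₂ − v_p| = 19.46 km/s.
Δv = Δv₁ + Δv₂ = 10.66 + 19.46 = 30.12 km/s.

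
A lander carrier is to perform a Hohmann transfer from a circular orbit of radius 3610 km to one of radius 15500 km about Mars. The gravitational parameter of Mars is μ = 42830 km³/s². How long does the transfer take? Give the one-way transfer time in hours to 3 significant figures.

Semi-major axis of the transfer orbit: a_t = (3610 + 15500)/2 = 9555 km.
Transfer time t = π√(a_t³/μ) = π√((9555)³ / 42830) = 14180 s.
Converting: 14180 s ÷ 3600 s/hour = 3.94 hours.

t = 3.94 hours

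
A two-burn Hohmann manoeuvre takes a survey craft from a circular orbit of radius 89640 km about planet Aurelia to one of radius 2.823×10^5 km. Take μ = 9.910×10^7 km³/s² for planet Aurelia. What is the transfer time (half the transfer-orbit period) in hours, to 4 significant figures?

t = 7.030 hours

Semi-major axis of the transfer orbit: a_t = (89640 + 2.823×10^5)/2 = 1.8597×10^5 km.
Half the transfer-orbit period gives t = π√(a_t³/μ) = 25309 s.
Converting: 25309 s ÷ 3600 s/hour = 7.030 hours.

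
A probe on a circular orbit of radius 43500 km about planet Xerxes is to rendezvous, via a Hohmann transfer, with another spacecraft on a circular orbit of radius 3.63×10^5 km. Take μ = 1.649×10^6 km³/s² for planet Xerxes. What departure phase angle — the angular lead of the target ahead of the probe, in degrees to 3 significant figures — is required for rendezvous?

Transfer-ellipse semi-major axis a_t = (r₁ + r₂)/2 = (43500 + 3.630×10^5)/2 = 2.0325×10^5 km.
The half-period of the transfer ellipse is t = π√(a_t³/μ) = 2.24174×10^5 s.
Target angular speed ω₂ = √(μ/r₂³) = 5.87152×10^-6 rad/s.
Angle swept by the target during transfer: ω₂·t = 1.316242 rad = 75.42°.
The probe traverses 180° on the transfer ellipse, so the target must lead by 180° − 75.42° = 105°.

φ = 105°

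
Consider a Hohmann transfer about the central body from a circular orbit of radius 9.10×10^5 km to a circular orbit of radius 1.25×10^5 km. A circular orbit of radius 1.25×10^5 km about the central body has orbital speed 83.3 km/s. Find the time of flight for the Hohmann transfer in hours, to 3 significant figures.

t = 11.0 hours

From the circular-orbit relation v² = μ/r at r = 1.25×10^5 km: μ = v²r = (83.3)² × 1.25×10^5 = 8.67361×10^8 km³/s².
The Hohmann ellipse has a_t = (r₁ + r₂)/2 = 5.175×10^5 km.
Half the transfer-orbit period gives t = π√(a_t³/μ) = 39710 s.
Converting: 39710 s ÷ 3600 s/hour = 11.0 hours.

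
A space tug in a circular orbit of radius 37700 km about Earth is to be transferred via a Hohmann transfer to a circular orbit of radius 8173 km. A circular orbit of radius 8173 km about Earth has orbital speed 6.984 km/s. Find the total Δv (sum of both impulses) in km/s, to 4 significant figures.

Δv = 3.281 km/s

From the circular-orbit relation v² = μ/r at r = 8173 km: μ = v²r = (6.984)² × 8173 = 3.98648×10^5 km³/s².
The Hohmann ellipse has a_t = (r₁ + r₂)/2 = 22936.5 km.
Circular speed at r₁: v₁ = √(μ/r₁) = √(3.98648×10^5/37700) = 3.252 km/s.
Transfer-orbit speed at r₁ (vis-viva): v_a = √[μ(2/r₁ − 1/a_t)] = 1.941 km/s.
First burn Δv₁ = |v_a − v₁| = 1.311 km/s.
Circular speed at r₂: v₂ = √(μ/r₂) = 6.984 km/s.
Transfer-orbit speed at r₂: v_p = √[μ(2/r₂ − 1/a_t)] = 8.954 km/s.
Second burn Δv₂ = |v₂ − v_p| = 1.970 km/s.
Total Δv = Δv₁ + Δv₂ = 3.281 km/s.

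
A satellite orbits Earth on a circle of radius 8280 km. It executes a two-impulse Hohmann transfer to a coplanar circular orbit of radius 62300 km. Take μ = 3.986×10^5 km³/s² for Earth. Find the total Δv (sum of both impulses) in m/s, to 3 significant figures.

Semi-major axis of the transfer orbit: a_t = (8280 + 62300)/2 = 35290 km.
Circular speed at r₁: v₁ = √(μ/r₁) = √(3.986×10^5/8280) = 6.9383 km/s.
On the transfer ellipse at r₁, vis-viva equation gives v_p = √[μ(2/r₁ − 1/a_t)] = 9.2187 km/s.
First burn Δv₁ = |v_p − v₁| = 2.2804 km/s.
At r₂, v₂ = √(μ/r₂) = 2.5294 km/s.
Transfer-orbit speed at r₂: v_a = √[μ(2/r₂ − 1/a_t)] = 1.2252 km/s.
Second burn Δv₂ = |v₂ − v_a| = 1.3042 km/s.
Total Δv = Δv₁ + Δv₂ = 3.585 km/s.

Δv = 3580 m/s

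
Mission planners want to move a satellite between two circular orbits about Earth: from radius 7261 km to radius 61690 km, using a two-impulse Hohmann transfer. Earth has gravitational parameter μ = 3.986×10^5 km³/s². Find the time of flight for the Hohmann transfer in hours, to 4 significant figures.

t = 8.848 hours

Transfer-ellipse semi-major axis a_t = (r₁ + r₂)/2 = (7261 + 61690)/2 = 34475.5 km.
Half the transfer-orbit period gives t = π√(a_t³/μ) = 31853 s.
Converting: 31853 s ÷ 3600 s/hour = 8.848 hours.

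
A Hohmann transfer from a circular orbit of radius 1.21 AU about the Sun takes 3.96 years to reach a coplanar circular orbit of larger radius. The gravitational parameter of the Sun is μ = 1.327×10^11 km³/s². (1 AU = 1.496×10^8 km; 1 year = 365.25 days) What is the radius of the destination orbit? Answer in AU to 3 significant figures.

r₂ = 6.74 AU

In km: r₁ = 1.21 × 1.496×10^8 = 1.81016×10^8 km.
Transfer time t = 3.96 years × 365.25 × 86400 s = 1.24968096×10^8 s, and t = π√(a_t³/μ).
So a_t = (μ t²/π²)^(1/3) = (1.327×10^11 × (1.24968096×10^8)² / π²)^(1/3) = 5.9437×10^8 km.
Since a_t = (r₁ + r₂)/2, r₂ = 2a_t − r₁ = 2×5.9437×10^8 − 1.81016×10^8 = 1.007724×10^9 km.
In AU: r₂ = 1.007724×10^9 / 1.496×10^8 = 6.74 AU.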